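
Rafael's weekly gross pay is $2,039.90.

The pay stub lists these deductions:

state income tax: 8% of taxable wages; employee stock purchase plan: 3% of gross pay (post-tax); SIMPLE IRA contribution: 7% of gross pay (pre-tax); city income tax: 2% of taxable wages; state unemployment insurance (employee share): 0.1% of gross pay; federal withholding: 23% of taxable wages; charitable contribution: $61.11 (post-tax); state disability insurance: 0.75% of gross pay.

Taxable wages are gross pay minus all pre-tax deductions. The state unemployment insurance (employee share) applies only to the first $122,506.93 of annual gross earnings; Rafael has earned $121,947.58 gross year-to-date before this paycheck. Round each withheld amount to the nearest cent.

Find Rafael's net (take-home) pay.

$1,132.89

SIMPLE IRA contribution: $2,039.90 × 0.07 = $142.79
Taxable wages = $2,039.90 − $142.79 = $1,897.11
Federal withholding: $1,897.11 × 0.23 = $436.34
City income tax: $1,897.11 × 0.02 = $37.94
State income tax: $1,897.11 × 0.08 = $151.77
State disability insurance: $2,039.90 × 0.0075 = $15.30
State unemployment insurance (employee share): only $122,506.93 − $121,947.58 = $559.35 of this check is subject → $559.35 × 0.001 = $0.56
Charitable contribution: $61.11
Employee stock purchase plan: $2,039.90 × 0.03 = $61.20
Total deductions = $142.79 + $436.34 + $37.94 + $151.77 + $15.30 + $0.56 + $61.11 + $61.20 = $907.01
Net pay = $2,039.90 − $907.01 = $1,132.89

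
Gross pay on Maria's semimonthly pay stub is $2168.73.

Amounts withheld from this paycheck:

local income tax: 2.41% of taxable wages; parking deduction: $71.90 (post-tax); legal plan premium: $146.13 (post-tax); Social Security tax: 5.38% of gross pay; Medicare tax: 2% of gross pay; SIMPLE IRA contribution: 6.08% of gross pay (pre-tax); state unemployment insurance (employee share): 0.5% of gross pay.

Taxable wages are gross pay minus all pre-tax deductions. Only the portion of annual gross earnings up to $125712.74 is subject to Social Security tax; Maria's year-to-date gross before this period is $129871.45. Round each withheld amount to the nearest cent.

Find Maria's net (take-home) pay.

$1715.54

SIMPLE IRA contribution: $2168.73 × 0.0608 = $131.86
Taxable wages = $2168.73 − $131.86 = $2036.87
Local income tax: $2036.87 × 0.0241 = $49.09
Social Security tax: annual cap $125712.74 already reached (YTD $129871.45), so $0.00
State unemployment insurance (employee share): $2168.73 × 0.005 = $10.84
Medicare tax: $2168.73 × 0.02 = $43.37
Legal plan premium: $146.13
Parking deduction: $71.90
Total deductions = $131.86 + $49.09 + $0.00 + $10.84 + $43.37 + $146.13 + $71.90 = $453.19
Net pay = $2168.73 − $453.19 = $1715.54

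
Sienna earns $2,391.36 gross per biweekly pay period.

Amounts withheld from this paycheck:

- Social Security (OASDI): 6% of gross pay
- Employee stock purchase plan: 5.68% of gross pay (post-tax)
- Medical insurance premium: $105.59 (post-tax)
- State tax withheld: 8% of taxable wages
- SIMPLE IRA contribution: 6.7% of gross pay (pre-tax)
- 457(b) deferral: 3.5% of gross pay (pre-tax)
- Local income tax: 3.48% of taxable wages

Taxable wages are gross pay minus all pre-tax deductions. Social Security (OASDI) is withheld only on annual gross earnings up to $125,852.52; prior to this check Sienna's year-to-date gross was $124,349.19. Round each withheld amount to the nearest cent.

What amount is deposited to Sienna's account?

$1,569.29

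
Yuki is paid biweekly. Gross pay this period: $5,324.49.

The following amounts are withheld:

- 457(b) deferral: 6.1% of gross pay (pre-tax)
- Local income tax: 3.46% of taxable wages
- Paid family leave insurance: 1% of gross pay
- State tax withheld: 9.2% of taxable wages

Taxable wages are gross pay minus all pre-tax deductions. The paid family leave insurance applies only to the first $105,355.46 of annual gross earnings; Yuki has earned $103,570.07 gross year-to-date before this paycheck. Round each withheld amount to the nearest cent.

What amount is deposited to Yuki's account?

457(b) deferral: $5,324.49 × 0.061 = $324.79
Taxable wages = $5,324.49 − $324.79 = $4,999.70
Local income tax: $4,999.70 × 0.0346 = $172.99
State tax withheld: $4,999.70 × 0.092 = $459.97
Paid family leave insurance: only $105,355.46 − $103,570.07 = $1,785.39 of this check is subject → $1,785.39 × 0.01 = $17.85
Total deductions = $324.79 + $172.99 + $459.97 + $17.85 = $975.60
Net pay = $5,324.49 − $975.60 = $4,348.89

$4,348.89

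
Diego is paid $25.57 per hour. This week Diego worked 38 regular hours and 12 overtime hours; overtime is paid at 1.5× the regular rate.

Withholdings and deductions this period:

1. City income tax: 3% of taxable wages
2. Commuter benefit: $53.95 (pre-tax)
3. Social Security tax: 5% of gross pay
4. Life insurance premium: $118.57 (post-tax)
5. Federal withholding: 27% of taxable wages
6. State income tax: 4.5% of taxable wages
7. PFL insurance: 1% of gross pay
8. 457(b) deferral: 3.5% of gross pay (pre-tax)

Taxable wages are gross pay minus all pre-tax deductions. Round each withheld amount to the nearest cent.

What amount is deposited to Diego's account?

$665.25

Regular pay: 38 × $25.57 = $971.66
Overtime pay: 12 × $25.57 × 1.5 = $460.26
Gross pay = $971.66 + $460.26 = $1,431.92
Commuter benefit: $53.95
457(b) deferral: $1,431.92 × 0.035 = $50.12
Pre-tax total = $53.95 + $50.12 = $104.07
Taxable wages = $1,431.92 − $104.07 = $1,327.85
City income tax: $1,327.85 × 0.03 = $39.84
Federal withholding: $1,327.85 × 0.27 = $358.52
State income tax: $1,327.85 × 0.045 = $59.75
PFL insurance: $1,431.92 × 0.01 = $14.32
Social Security tax: $1,431.92 × 0.05 = $71.60
Life insurance premium: $118.57
Total deductions = $53.95 + $50.12 + $39.84 + $358.52 + $59.75 + $14.32 + $71.60 + $118.57 = $766.67
Net pay = $1,431.92 − $766.67 = $665.25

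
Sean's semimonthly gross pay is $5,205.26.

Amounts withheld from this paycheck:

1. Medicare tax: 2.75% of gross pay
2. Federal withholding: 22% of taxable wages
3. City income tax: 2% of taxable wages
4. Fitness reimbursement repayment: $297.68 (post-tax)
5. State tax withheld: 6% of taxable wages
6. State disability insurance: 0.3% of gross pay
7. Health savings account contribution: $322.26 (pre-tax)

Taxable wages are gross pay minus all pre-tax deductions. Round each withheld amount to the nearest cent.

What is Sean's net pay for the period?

$2,961.66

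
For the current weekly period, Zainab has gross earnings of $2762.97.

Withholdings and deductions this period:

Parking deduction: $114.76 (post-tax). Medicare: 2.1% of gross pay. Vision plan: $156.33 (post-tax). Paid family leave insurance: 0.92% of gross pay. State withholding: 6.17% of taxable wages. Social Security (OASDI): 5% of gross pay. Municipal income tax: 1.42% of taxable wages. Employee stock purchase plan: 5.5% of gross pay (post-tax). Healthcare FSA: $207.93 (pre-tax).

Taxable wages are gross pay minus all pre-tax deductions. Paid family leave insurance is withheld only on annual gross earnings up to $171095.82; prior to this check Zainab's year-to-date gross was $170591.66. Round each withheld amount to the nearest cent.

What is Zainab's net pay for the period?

Healthcare FSA: $207.93
Taxable wages = $2762.97 − $207.93 = $2555.04
State withholding: $2555.04 × 0.0617 = $157.65
Municipal income tax: $2555.04 × 0.0142 = $36.28
Paid family leave insurance: only $171095.82 − $170591.66 = $504.16 of this check is subject → $504.16 × 0.0092 = $4.64
Medicare: $2762.97 × 0.021 = $58.02
Social Security (OASDI): $2762.97 × 0.05 = $138.15
Parking deduction: $114.76
Vision plan: $156.33
Employee stock purchase plan: $2762.97 × 0.055 = $151.96
Total deductions = $207.93 + $157.65 + $36.28 + $4.64 + $58.02 + $138.15 + $114.76 + $156.33 + $151.96 = $1025.72
Net pay = $2762.97 − $1025.72 = $1737.25

$1737.25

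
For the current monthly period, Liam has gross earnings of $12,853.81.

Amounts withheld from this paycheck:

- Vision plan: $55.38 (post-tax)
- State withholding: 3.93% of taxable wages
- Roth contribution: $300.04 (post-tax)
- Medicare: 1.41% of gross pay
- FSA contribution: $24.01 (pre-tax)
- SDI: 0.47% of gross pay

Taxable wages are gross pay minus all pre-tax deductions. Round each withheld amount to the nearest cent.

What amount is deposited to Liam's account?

FSA contribution: $24.01
Taxable wages = $12,853.81 − $24.01 = $12,829.80
State withholding: $12,829.80 × 0.0393 = $504.21
Medicare: $12,853.81 × 0.0141 = $181.24
SDI: $12,853.81 × 0.0047 = $60.41
Roth contribution: $300.04
Vision plan: $55.38
Total deductions = $24.01 + $504.21 + $181.24 + $60.41 + $300.04 + $55.38 = $1,125.29
Net pay = $12,853.81 − $1,125.29 = $11,728.52

$11,728.52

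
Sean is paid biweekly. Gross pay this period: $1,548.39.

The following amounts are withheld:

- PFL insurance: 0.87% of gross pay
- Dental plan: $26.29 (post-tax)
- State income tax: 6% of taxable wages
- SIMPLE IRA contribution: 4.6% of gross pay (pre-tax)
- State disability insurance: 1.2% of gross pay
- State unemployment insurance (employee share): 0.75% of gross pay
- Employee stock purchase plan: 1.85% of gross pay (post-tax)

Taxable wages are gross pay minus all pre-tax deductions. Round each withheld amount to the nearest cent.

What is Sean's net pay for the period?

SIMPLE IRA contribution: $1,548.39 × 0.046 = $71.23
Taxable wages = $1,548.39 − $71.23 = $1,477.16
State income tax: $1,477.16 × 0.06 = $88.63
PFL insurance: $1,548.39 × 0.0087 = $13.47
State disability insurance: $1,548.39 × 0.012 = $18.58
State unemployment insurance (employee share): $1,548.39 × 0.0075 = $11.61
Employee stock purchase plan: $1,548.39 × 0.0185 = $28.65
Dental plan: $26.29
Total deductions = $71.23 + $88.63 + $13.47 + $18.58 + $11.61 + $28.65 + $26.29 = $258.46
Net pay = $1,548.39 − $258.46 = $1,289.93

$1,289.93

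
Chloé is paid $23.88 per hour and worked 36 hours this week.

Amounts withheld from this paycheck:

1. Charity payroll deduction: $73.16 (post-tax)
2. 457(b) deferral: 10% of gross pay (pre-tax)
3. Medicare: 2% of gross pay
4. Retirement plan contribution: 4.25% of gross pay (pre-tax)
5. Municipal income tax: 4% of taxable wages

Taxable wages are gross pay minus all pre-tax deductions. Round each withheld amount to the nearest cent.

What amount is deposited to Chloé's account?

$617.33

Gross pay: 36 × $23.88 = $859.68
Retirement plan contribution: $859.68 × 0.0425 = $36.54
457(b) deferral: $859.68 × 0.1 = $85.97
Pre-tax total = $36.54 + $85.97 = $122.51
Taxable wages = $859.68 − $122.51 = $737.17
Municipal income tax: $737.17 × 0.04 = $29.49
Medicare: $859.68 × 0.02 = $17.19
Charity payroll deduction: $73.16
Total deductions = $36.54 + $85.97 + $29.49 + $17.19 + $73.16 = $242.35
Net pay = $859.68 − $242.35 = $617.33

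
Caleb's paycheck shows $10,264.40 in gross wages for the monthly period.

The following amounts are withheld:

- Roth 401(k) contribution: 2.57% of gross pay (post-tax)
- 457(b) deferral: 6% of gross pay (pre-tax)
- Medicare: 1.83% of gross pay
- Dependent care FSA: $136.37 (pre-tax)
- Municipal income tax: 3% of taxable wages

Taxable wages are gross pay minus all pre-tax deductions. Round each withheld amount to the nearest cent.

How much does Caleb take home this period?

$8,775.16

457(b) deferral: $10,264.40 × 0.06 = $615.86
Dependent care FSA: $136.37
Pre-tax total = $615.86 + $136.37 = $752.23
Taxable wages = $10,264.40 − $752.23 = $9,512.17
Municipal income tax: $9,512.17 × 0.03 = $285.37
Medicare: $10,264.40 × 0.0183 = $187.84
Roth 401(k) contribution: $10,264.40 × 0.0257 = $263.80
Total deductions = $615.86 + $136.37 + $285.37 + $187.84 + $263.80 = $1,489.24
Net pay = $10,264.40 − $1,489.24 = $8,775.16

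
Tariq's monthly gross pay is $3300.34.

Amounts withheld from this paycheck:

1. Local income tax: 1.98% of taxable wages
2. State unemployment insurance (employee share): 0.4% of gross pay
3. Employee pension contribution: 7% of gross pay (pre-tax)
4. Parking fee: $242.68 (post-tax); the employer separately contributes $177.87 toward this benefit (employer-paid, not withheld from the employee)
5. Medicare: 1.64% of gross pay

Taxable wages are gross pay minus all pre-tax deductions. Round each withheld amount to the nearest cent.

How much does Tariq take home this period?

$2698.54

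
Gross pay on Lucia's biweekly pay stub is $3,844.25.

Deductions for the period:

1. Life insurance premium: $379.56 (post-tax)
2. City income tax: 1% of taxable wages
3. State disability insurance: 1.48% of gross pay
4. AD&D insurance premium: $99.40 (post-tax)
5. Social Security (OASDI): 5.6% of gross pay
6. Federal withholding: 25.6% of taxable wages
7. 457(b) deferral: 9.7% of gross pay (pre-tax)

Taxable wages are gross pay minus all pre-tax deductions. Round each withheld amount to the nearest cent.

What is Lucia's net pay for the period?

$1,796.85

457(b) deferral: $3,844.25 × 0.097 = $372.89
Taxable wages = $3,844.25 − $372.89 = $3,471.36
Federal withholding: $3,471.36 × 0.256 = $888.67
City income tax: $3,471.36 × 0.01 = $34.71
State disability insurance: $3,844.25 × 0.0148 = $56.89
Social Security (OASDI): $3,844.25 × 0.056 = $215.28
AD&D insurance premium: $99.40
Life insurance premium: $379.56
Total deductions = $372.89 + $888.67 + $34.71 + $56.89 + $215.28 + $99.40 + $379.56 = $2,047.40
Net pay = $3,844.25 − $2,047.40 = $1,796.85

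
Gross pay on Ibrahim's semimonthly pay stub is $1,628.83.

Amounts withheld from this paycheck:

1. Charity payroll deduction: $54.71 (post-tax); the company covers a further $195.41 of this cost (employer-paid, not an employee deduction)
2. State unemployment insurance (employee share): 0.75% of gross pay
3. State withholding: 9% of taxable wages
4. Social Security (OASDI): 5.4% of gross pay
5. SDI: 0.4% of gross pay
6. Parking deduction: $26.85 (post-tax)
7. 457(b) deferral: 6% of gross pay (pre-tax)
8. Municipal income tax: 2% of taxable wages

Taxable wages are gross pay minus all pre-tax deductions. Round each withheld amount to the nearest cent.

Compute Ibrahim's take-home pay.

$1,174.42

457(b) deferral: $1,628.83 × 0.06 = $97.73
Taxable wages = $1,628.83 − $97.73 = $1,531.10
State withholding: $1,531.10 × 0.09 = $137.80
Municipal income tax: $1,531.10 × 0.02 = $30.62
State unemployment insurance (employee share): $1,628.83 × 0.0075 = $12.22
Social Security (OASDI): $1,628.83 × 0.054 = $87.96
SDI: $1,628.83 × 0.004 = $6.52
Charity payroll deduction: $54.71
Parking deduction: $26.85
(Employer's $195.41 toward charity payroll deduction is not withheld from the employee.)
Total deductions = $97.73 + $137.80 + $30.62 + $12.22 + $87.96 + $6.52 + $54.71 + $26.85 = $454.41
Net pay = $1,628.83 − $454.41 = $1,174.42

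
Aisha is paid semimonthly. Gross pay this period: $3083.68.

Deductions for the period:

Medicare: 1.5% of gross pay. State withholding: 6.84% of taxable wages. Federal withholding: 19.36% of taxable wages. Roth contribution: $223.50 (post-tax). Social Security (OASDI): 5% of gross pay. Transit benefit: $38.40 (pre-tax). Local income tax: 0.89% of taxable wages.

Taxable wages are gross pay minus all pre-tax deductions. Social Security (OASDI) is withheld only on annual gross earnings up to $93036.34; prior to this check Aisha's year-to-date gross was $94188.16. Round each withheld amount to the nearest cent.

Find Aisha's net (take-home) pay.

$1950.55

Transit benefit: $38.40
Taxable wages = $3083.68 − $38.40 = $3045.28
Federal withholding: $3045.28 × 0.1936 = $589.57
Local income tax: $3045.28 × 0.0089 = $27.10
State withholding: $3045.28 × 0.0684 = $208.30
Medicare: $3083.68 × 0.015 = $46.26
Social Security (OASDI): annual cap $93036.34 already reached (YTD $94188.16), so $0.00
Roth contribution: $223.50
Total deductions = $38.40 + $589.57 + $27.10 + $208.30 + $46.26 + $0.00 + $223.50 = $1133.13
Net pay = $3083.68 − $1133.13 = $1950.55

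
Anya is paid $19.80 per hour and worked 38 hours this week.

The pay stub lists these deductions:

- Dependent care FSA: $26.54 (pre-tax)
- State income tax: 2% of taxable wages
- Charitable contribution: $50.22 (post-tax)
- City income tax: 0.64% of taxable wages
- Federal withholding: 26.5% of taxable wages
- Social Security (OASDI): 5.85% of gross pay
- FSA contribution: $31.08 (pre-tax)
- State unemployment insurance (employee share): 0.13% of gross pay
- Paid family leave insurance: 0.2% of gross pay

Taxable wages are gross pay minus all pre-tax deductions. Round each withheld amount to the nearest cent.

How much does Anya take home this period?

Gross pay: 38 × $19.80 = $752.40
Dependent care FSA: $26.54
FSA contribution: $31.08
Pre-tax total = $26.54 + $31.08 = $57.62
Taxable wages = $752.40 − $57.62 = $694.78
Federal withholding: $694.78 × 0.265 = $184.12
State income tax: $694.78 × 0.02 = $13.90
City income tax: $694.78 × 0.0064 = $4.45
Social Security (OASDI): $752.40 × 0.0585 = $44.02
State unemployment insurance (employee share): $752.40 × 0.0013 = $0.98
Paid family leave insurance: $752.40 × 0.002 = $1.50
Charitable contribution: $50.22
Total deductions = $26.54 + $31.08 + $184.12 + $13.90 + $4.45 + $44.02 + $0.98 + $1.50 + $50.22 = $356.81
Net pay = $752.40 − $356.81 = $395.59

$395.59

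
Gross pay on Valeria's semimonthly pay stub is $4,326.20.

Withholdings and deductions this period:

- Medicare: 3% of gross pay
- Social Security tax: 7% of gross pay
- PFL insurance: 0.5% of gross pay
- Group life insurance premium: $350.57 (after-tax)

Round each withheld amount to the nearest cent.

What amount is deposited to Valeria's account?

PFL insurance: $4,326.20 × 0.005 = $21.63
Medicare: $4,326.20 × 0.03 = $129.79
Social Security tax: $4,326.20 × 0.07 = $302.83
Group life insurance premium: $350.57
Total deductions = $21.63 + $129.79 + $302.83 + $350.57 = $804.82
Net pay = $4,326.20 − $804.82 = $3,521.38

$3,521.38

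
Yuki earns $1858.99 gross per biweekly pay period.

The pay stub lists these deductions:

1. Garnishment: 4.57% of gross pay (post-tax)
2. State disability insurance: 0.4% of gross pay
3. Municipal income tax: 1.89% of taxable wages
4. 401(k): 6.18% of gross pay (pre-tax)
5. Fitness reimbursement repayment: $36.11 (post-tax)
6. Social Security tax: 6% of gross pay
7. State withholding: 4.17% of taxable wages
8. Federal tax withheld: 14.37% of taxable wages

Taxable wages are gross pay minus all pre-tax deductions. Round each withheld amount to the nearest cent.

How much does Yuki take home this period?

$1147.73

401(k): $1858.99 × 0.0618 = $114.89
Taxable wages = $1858.99 − $114.89 = $1744.10
Federal tax withheld: $1744.10 × 0.1437 = $250.63
State withholding: $1744.10 × 0.0417 = $72.73
Municipal income tax: $1744.10 × 0.0189 = $32.96
Social Security tax: $1858.99 × 0.06 = $111.54
State disability insurance: $1858.99 × 0.004 = $7.44
Fitness reimbursement repayment: $36.11
Garnishment: $1858.99 × 0.0457 = $84.96
Total deductions = $114.89 + $250.63 + $72.73 + $32.96 + $111.54 + $7.44 + $36.11 + $84.96 = $711.26
Net pay = $1858.99 − $711.26 = $1147.73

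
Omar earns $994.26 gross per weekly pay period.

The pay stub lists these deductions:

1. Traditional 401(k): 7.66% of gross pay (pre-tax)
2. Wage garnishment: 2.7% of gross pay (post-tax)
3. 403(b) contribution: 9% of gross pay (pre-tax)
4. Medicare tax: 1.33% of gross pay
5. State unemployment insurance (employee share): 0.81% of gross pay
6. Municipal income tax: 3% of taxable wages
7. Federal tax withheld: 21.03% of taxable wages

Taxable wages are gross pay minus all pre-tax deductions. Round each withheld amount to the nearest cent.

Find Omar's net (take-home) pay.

403(b) contribution: $994.26 × 0.09 = $89.48
Traditional 401(k): $994.26 × 0.0766 = $76.16
Pre-tax total = $89.48 + $76.16 = $165.64
Taxable wages = $994.26 − $165.64 = $828.62
Municipal income tax: $828.62 × 0.03 = $24.86
Federal tax withheld: $828.62 × 0.2103 = $174.26
Medicare tax: $994.26 × 0.0133 = $13.22
State unemployment insurance (employee share): $994.26 × 0.0081 = $8.05
Wage garnishment: $994.26 × 0.027 = $26.85
Total deductions = $89.48 + $76.16 + $24.86 + $174.26 + $13.22 + $8.05 + $26.85 = $412.88
Net pay = $994.26 − $412.88 = $581.38

$581.38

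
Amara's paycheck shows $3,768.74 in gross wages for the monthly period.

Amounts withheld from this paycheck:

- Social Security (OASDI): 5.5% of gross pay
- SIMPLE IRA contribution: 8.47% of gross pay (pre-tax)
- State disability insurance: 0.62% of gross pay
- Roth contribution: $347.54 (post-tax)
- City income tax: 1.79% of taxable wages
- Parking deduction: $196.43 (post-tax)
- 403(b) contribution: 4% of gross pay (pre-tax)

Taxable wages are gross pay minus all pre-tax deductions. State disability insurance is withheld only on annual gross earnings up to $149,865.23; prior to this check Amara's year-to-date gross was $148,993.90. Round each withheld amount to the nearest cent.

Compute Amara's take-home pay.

SIMPLE IRA contribution: $3,768.74 × 0.0847 = $319.21
403(b) contribution: $3,768.74 × 0.04 = $150.75
Pre-tax total = $319.21 + $150.75 = $469.96
Taxable wages = $3,768.74 − $469.96 = $3,298.78
City income tax: $3,298.78 × 0.0179 = $59.05
Social Security (OASDI): $3,768.74 × 0.055 = $207.28
State disability insurance: only $149,865.23 − $148,993.90 = $871.33 of this check is subject → $871.33 × 0.0062 = $5.40
Parking deduction: $196.43
Roth contribution: $347.54
Total deductions = $319.21 + $150.75 + $59.05 + $207.28 + $5.40 + $196.43 + $347.54 = $1,285.66
Net pay = $3,768.74 − $1,285.66 = $2,483.08

$2,483.08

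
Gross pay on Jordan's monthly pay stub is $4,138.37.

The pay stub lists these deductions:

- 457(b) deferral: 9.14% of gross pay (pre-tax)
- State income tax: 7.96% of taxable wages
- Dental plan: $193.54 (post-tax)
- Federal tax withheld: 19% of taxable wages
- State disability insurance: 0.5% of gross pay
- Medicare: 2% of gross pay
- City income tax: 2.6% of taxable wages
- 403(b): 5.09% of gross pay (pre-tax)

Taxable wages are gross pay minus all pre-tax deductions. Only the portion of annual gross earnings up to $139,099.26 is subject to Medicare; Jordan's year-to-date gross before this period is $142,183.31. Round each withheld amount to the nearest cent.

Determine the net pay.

403(b): $4,138.37 × 0.0509 = $210.64
457(b) deferral: $4,138.37 × 0.0914 = $378.25
Pre-tax total = $210.64 + $378.25 = $588.89
Taxable wages = $4,138.37 − $588.89 = $3,549.48
Federal tax withheld: $3,549.48 × 0.19 = $674.40
City income tax: $3,549.48 × 0.026 = $92.29
State income tax: $3,549.48 × 0.0796 = $282.54
Medicare: annual cap $139,099.26 already reached (YTD $142,183.31), so $0.00
State disability insurance: $4,138.37 × 0.005 = $20.69
Dental plan: $193.54
Total deductions = $210.64 + $378.25 + $674.40 + $92.29 + $282.54 + $0.00 + $20.69 + $193.54 = $1,852.35
Net pay = $4,138.37 − $1,852.35 = $2,286.02

$2,286.02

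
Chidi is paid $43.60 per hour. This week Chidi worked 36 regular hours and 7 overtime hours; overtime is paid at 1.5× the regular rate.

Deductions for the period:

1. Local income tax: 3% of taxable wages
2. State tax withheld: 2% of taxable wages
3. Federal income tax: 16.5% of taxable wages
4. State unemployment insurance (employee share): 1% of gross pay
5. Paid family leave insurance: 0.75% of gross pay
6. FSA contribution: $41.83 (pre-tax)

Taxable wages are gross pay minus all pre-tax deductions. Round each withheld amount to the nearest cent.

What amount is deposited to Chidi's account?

Regular pay: 36 × $43.60 = $1569.60
Overtime pay: 7 × $43.60 × 1.5 = $457.80
Gross pay = $1569.60 + $457.80 = $2027.40
FSA contribution: $41.83
Taxable wages = $2027.40 − $41.83 = $1985.57
Local income tax: $1985.57 × 0.03 = $59.57
Federal income tax: $1985.57 × 0.165 = $327.62
State tax withheld: $1985.57 × 0.02 = $39.71
State unemployment insurance (employee share): $2027.40 × 0.01 = $20.27
Paid family leave insurance: $2027.40 × 0.0075 = $15.21
Total deductions = $41.83 + $59.57 + $327.62 + $39.71 + $20.27 + $15.21 = $504.21
Net pay = $2027.40 − $504.21 = $1523.19

$1523.19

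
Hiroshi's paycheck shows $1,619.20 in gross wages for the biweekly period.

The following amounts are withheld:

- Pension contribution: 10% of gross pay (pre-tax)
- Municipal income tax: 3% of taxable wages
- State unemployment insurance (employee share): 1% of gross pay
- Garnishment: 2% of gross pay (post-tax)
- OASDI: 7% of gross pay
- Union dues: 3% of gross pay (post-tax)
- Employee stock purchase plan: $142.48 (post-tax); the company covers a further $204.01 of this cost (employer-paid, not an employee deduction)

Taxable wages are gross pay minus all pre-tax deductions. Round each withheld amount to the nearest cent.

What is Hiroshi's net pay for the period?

$1,060.59

Pension contribution: $1,619.20 × 0.1 = $161.92
Taxable wages = $1,619.20 − $161.92 = $1,457.28
Municipal income tax: $1,457.28 × 0.03 = $43.72
OASDI: $1,619.20 × 0.07 = $113.34
State unemployment insurance (employee share): $1,619.20 × 0.01 = $16.19
Garnishment: $1,619.20 × 0.02 = $32.38
Union dues: $1,619.20 × 0.03 = $48.58
Employee stock purchase plan: $142.48
(Employer's $204.01 toward employee stock purchase plan is not withheld from the employee.)
Total deductions = $161.92 + $43.72 + $113.34 + $16.19 + $32.38 + $48.58 + $142.48 = $558.61
Net pay = $1,619.20 − $558.61 = $1,060.59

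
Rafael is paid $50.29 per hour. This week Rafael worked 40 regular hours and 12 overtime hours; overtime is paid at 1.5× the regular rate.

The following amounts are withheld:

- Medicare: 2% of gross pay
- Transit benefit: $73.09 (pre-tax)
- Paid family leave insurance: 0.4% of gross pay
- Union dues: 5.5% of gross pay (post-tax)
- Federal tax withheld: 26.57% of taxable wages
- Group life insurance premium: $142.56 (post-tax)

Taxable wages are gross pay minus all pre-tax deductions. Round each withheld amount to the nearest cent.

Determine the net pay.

$1715.15

Regular pay: 40 × $50.29 = $2011.60
Overtime pay: 12 × $50.29 × 1.5 = $905.22
Gross pay = $2011.60 + $905.22 = $2916.82
Transit benefit: $73.09
Taxable wages = $2916.82 − $73.09 = $2843.73
Federal tax withheld: $2843.73 × 0.2657 = $755.58
Medicare: $2916.82 × 0.02 = $58.34
Paid family leave insurance: $2916.82 × 0.004 = $11.67
Union dues: $2916.82 × 0.055 = $160.43
Group life insurance premium: $142.56
Total deductions = $73.09 + $755.58 + $58.34 + $11.67 + $160.43 + $142.56 = $1201.67
Net pay = $2916.82 − $1201.67 = $1715.15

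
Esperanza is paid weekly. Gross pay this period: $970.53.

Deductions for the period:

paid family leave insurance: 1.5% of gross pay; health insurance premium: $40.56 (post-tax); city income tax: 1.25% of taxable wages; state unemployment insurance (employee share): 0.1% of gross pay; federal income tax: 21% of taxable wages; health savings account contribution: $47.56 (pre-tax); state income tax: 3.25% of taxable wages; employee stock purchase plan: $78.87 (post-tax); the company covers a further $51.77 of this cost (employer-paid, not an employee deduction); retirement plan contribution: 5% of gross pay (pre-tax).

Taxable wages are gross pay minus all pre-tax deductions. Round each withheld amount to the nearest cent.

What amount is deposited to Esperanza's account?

$516.50

Health savings account contribution: $47.56
Retirement plan contribution: $970.53 × 0.05 = $48.53
Pre-tax total = $47.56 + $48.53 = $96.09
Taxable wages = $970.53 − $96.09 = $874.44
Federal income tax: $874.44 × 0.21 = $183.63
State income tax: $874.44 × 0.0325 = $28.42
City income tax: $874.44 × 0.0125 = $10.93
Paid family leave insurance: $970.53 × 0.015 = $14.56
State unemployment insurance (employee share): $970.53 × 0.001 = $0.97
Health insurance premium: $40.56
Employee stock purchase plan: $78.87
(Employer's $51.77 toward employee stock purchase plan is not withheld from the employee.)
Total deductions = $47.56 + $48.53 + $183.63 + $28.42 + $10.93 + $14.56 + $0.97 + $40.56 + $78.87 = $454.03
Net pay = $970.53 − $454.03 = $516.50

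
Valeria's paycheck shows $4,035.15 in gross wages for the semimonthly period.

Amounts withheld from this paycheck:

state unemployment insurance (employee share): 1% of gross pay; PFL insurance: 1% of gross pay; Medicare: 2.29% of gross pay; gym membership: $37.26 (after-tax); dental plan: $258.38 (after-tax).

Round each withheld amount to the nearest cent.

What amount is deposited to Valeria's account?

PFL insurance: $4,035.15 × 0.01 = $40.35
State unemployment insurance (employee share): $4,035.15 × 0.01 = $40.35
Medicare: $4,035.15 × 0.0229 = $92.40
Dental plan: $258.38
Gym membership: $37.26
Total deductions = $40.35 + $40.35 + $92.40 + $258.38 + $37.26 = $468.74
Net pay = $4,035.15 − $468.74 = $3,566.41

$3,566.41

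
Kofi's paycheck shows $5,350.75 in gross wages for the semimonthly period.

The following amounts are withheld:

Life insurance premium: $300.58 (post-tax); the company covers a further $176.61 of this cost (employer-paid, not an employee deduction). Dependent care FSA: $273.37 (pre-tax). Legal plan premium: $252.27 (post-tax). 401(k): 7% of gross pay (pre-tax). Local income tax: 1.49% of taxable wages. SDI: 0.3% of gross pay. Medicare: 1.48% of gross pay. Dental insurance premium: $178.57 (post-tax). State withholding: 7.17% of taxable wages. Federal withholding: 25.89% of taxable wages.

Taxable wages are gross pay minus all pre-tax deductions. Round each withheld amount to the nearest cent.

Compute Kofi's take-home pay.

$2,251.35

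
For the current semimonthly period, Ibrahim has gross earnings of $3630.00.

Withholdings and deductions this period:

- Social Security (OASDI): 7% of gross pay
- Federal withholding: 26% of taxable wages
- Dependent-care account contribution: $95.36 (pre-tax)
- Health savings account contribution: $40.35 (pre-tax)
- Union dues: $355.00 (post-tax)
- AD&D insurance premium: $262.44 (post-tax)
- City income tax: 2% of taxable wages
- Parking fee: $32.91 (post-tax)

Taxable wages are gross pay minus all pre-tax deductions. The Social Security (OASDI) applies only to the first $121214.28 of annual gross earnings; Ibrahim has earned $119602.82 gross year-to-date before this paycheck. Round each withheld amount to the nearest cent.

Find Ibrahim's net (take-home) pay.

$1752.73

Dependent-care account contribution: $95.36
Health savings account contribution: $40.35
Pre-tax total = $95.36 + $40.35 = $135.71
Taxable wages = $3630.00 − $135.71 = $3494.29
Federal withholding: $3494.29 × 0.26 = $908.52
City income tax: $3494.29 × 0.02 = $69.89
Social Security (OASDI): only $121214.28 − $119602.82 = $1611.46 of this check is subject → $1611.46 × 0.07 = $112.80
AD&D insurance premium: $262.44
Union dues: $355.00
Parking fee: $32.91
Total deductions = $95.36 + $40.35 + $908.52 + $69.89 + $112.80 + $262.44 + $355.00 + $32.91 = $1877.27
Net pay = $3630.00 − $1877.27 = $1752.73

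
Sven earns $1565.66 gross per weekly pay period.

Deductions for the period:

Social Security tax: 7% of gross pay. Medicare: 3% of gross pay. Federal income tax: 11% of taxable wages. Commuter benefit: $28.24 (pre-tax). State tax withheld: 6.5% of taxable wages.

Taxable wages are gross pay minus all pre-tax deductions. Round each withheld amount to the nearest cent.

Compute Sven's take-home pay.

$1111.80

Commuter benefit: $28.24
Taxable wages = $1565.66 − $28.24 = $1537.42
Federal income tax: $1537.42 × 0.11 = $169.12
State tax withheld: $1537.42 × 0.065 = $99.93
Social Security tax: $1565.66 × 0.07 = $109.60
Medicare: $1565.66 × 0.03 = $46.97
Total deductions = $28.24 + $169.12 + $99.93 + $109.60 + $46.97 = $453.86
Net pay = $1565.66 − $453.86 = $1111.80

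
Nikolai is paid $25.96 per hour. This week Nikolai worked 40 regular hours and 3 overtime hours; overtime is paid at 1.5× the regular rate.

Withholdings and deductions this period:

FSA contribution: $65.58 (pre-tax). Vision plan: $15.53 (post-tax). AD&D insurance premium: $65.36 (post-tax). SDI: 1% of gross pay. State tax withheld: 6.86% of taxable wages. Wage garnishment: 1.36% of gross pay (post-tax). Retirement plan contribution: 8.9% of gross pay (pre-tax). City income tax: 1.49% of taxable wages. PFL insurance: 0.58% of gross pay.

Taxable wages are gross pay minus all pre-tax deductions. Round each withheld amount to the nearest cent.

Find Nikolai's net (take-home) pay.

$789.58

Regular pay: 40 × $25.96 = $1,038.40
Overtime pay: 3 × $25.96 × 1.5 = $116.82
Gross pay = $1,038.40 + $116.82 = $1,155.22
FSA contribution: $65.58
Retirement plan contribution: $1,155.22 × 0.089 = $102.81
Pre-tax total = $65.58 + $102.81 = $168.39
Taxable wages = $1,155.22 − $168.39 = $986.83
City income tax: $986.83 × 0.0149 = $14.70
State tax withheld: $986.83 × 0.0686 = $67.70
SDI: $1,155.22 × 0.01 = $11.55
PFL insurance: $1,155.22 × 0.0058 = $6.70
Wage garnishment: $1,155.22 × 0.0136 = $15.71
Vision plan: $15.53
AD&D insurance premium: $65.36
Total deductions = $65.58 + $102.81 + $14.70 + $67.70 + $11.55 + $6.70 + $15.71 + $15.53 + $65.36 = $365.64
Net pay = $1,155.22 − $365.64 = $789.58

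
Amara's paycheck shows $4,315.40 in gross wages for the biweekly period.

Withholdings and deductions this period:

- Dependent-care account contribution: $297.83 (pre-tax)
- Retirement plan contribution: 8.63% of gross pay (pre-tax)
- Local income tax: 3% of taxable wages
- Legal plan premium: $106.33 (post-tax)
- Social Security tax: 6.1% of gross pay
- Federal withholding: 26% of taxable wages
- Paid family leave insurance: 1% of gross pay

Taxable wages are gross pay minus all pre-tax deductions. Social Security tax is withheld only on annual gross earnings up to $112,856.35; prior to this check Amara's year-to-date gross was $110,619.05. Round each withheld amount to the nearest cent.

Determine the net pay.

$2,302.10

Dependent-care account contribution: $297.83
Retirement plan contribution: $4,315.40 × 0.0863 = $372.42
Pre-tax total = $297.83 + $372.42 = $670.25
Taxable wages = $4,315.40 − $670.25 = $3,645.15
Federal withholding: $3,645.15 × 0.26 = $947.74
Local income tax: $3,645.15 × 0.03 = $109.35
Paid family leave insurance: $4,315.40 × 0.01 = $43.15
Social Security tax: only $112,856.35 − $110,619.05 = $2,237.30 of this check is subject → $2,237.30 × 0.061 = $136.48
Legal plan premium: $106.33
Total deductions = $297.83 + $372.42 + $947.74 + $109.35 + $43.15 + $136.48 + $106.33 = $2,013.30
Net pay = $4,315.40 − $2,013.30 = $2,302.10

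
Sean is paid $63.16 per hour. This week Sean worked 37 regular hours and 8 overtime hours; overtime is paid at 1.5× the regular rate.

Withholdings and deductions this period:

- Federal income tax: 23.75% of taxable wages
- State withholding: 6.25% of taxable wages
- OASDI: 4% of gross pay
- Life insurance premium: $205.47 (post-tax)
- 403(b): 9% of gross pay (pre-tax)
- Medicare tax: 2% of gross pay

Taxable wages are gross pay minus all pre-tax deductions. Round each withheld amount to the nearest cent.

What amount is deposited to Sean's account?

$1,580.25

Regular pay: 37 × $63.16 = $2,336.92
Overtime pay: 8 × $63.16 × 1.5 = $757.92
Gross pay = $2,336.92 + $757.92 = $3,094.84
403(b): $3,094.84 × 0.09 = $278.54
Taxable wages = $3,094.84 − $278.54 = $2,816.30
State withholding: $2,816.30 × 0.0625 = $176.02
Federal income tax: $2,816.30 × 0.2375 = $668.87
OASDI: $3,094.84 × 0.04 = $123.79
Medicare tax: $3,094.84 × 0.02 = $61.90
Life insurance premium: $205.47
Total deductions = $278.54 + $176.02 + $668.87 + $123.79 + $61.90 + $205.47 = $1,514.59
Net pay = $3,094.84 − $1,514.59 = $1,580.25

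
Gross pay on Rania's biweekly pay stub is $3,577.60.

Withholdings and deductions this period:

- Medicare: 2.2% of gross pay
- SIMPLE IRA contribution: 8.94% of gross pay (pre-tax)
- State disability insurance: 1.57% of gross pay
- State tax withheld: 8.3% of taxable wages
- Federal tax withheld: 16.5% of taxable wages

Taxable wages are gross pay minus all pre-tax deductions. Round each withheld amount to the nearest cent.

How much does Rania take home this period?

$2,314.96

SIMPLE IRA contribution: $3,577.60 × 0.0894 = $319.84
Taxable wages = $3,577.60 − $319.84 = $3,257.76
Federal tax withheld: $3,257.76 × 0.165 = $537.53
State tax withheld: $3,257.76 × 0.083 = $270.39
State disability insurance: $3,577.60 × 0.0157 = $56.17
Medicare: $3,577.60 × 0.022 = $78.71
Total deductions = $319.84 + $537.53 + $270.39 + $56.17 + $78.71 = $1,262.64
Net pay = $3,577.60 − $1,262.64 = $2,314.96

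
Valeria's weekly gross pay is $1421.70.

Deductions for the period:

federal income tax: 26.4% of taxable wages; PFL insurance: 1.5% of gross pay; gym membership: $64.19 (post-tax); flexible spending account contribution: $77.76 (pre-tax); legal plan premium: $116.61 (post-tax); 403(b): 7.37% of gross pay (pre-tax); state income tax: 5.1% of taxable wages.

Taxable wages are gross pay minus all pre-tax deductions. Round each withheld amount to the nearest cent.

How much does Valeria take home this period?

Flexible spending account contribution: $77.76
403(b): $1421.70 × 0.0737 = $104.78
Pre-tax total = $77.76 + $104.78 = $182.54
Taxable wages = $1421.70 − $182.54 = $1239.16
State income tax: $1239.16 × 0.051 = $63.20
Federal income tax: $1239.16 × 0.264 = $327.14
PFL insurance: $1421.70 × 0.015 = $21.33
Legal plan premium: $116.61
Gym membership: $64.19
Total deductions = $77.76 + $104.78 + $63.20 + $327.14 + $21.33 + $116.61 + $64.19 = $775.01
Net pay = $1421.70 − $775.01 = $646.69

$646.69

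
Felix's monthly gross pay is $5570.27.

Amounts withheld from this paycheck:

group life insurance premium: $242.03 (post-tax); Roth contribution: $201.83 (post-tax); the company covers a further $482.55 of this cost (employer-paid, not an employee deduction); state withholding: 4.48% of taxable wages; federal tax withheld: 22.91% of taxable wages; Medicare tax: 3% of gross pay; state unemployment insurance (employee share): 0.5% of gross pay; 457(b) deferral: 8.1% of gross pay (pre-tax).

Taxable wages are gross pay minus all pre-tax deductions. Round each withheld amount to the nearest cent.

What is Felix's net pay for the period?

$3078.15

457(b) deferral: $5570.27 × 0.081 = $451.19
Taxable wages = $5570.27 − $451.19 = $5119.08
State withholding: $5119.08 × 0.0448 = $229.33
Federal tax withheld: $5119.08 × 0.2291 = $1172.78
Medicare tax: $5570.27 × 0.03 = $167.11
State unemployment insurance (employee share): $5570.27 × 0.005 = $27.85
Roth contribution: $201.83
Group life insurance premium: $242.03
(Employer's $482.55 toward Roth contribution is not withheld from the employee.)
Total deductions = $451.19 + $229.33 + $1172.78 + $167.11 + $27.85 + $201.83 + $242.03 = $2492.12
Net pay = $5570.27 − $2492.12 = $3078.15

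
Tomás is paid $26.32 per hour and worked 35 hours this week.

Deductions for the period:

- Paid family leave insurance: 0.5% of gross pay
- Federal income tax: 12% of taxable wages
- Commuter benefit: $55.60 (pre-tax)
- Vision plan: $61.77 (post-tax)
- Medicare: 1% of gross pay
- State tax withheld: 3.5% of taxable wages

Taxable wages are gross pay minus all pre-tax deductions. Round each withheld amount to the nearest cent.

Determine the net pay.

$655.84

Gross pay: 35 × $26.32 = $921.20
Commuter benefit: $55.60
Taxable wages = $921.20 − $55.60 = $865.60
Federal income tax: $865.60 × 0.12 = $103.87
State tax withheld: $865.60 × 0.035 = $30.30
Medicare: $921.20 × 0.01 = $9.21
Paid family leave insurance: $921.20 × 0.005 = $4.61
Vision plan: $61.77
Total deductions = $55.60 + $103.87 + $30.30 + $9.21 + $4.61 + $61.77 = $265.36
Net pay = $921.20 − $265.36 = $655.84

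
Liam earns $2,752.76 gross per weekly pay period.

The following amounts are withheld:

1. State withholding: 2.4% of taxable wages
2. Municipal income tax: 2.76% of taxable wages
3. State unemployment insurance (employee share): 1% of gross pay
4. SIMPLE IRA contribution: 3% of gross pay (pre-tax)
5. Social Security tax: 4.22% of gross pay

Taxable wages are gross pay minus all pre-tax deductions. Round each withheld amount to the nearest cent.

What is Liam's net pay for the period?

SIMPLE IRA contribution: $2,752.76 × 0.03 = $82.58
Taxable wages = $2,752.76 − $82.58 = $2,670.18
Municipal income tax: $2,670.18 × 0.0276 = $73.70
State withholding: $2,670.18 × 0.024 = $64.08
Social Security tax: $2,752.76 × 0.0422 = $116.17
State unemployment insurance (employee share): $2,752.76 × 0.01 = $27.53
Total deductions = $82.58 + $73.70 + $64.08 + $116.17 + $27.53 = $364.06
Net pay = $2,752.76 − $364.06 = $2,388.70

$2,388.70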